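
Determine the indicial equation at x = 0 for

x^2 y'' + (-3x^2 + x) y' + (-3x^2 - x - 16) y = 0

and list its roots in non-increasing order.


Divide by x^2 to reach normal form y'' + P_1(x) y' + P_2(x) y = 0 with P_1(x) = -3 + 1/x and P_2(x) = -3 - 1/x - 16/x^2.
x = 0 is a singular point because the y'-coefficient -3 + 1/x has a pole at x = 0 and the y-coefficient -3 - 1/x - 16/x^2 has a pole at x = 0.
It is a regular singular point because x P_1(x) = p(x) = 1 - 3x and x^2 P_2(x) = q(x) = -3x^2 - x - 16 are polynomials, hence analytic at x = 0.
p(0) = 1,  q(0) = -16.
Indicial equation: r(r-1) + p(0) r + q(0) = 0, i.e. r^2 + (p(0) - 1) r + q(0) = 0, i.e. r^2 - 16 = 0.
Discriminant: (0)^2 - 4(-16) = 64, so r = (0 ± 8)/2.
Solving: r_1 = 4, r_2 = -4.

indicial: r^2 - 16 = 0; roots r_1 = 4, r_2 = -4


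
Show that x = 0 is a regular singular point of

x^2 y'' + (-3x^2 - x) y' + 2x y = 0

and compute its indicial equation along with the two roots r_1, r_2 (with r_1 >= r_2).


Divide by x^2 to reach normal form y'' + P_1(x) y' + P_2(x) y = 0 with P_1(x) = -3 - 1/x and P_2(x) = 2/x.
x = 0 is a singular point because the y'-coefficient -3 - 1/x has a pole at x = 0 and the y-coefficient 2/x has a pole at x = 0.
It is a regular singular point because x P_1(x) = p(x) = -3x - 1 and x^2 P_2(x) = q(x) = 2x are polynomials, hence analytic at x = 0.
p(0) = -1,  q(0) = 0.
Indicial equation: r(r-1) + p(0) r + q(0) = 0, i.e. r^2 + (p(0) - 1) r + q(0) = 0, i.e. r^2 - 2 r = 0.
Discriminant: (-2)^2 - 4(0) = 4, so r = (2 ± 2)/2.
Solving: r_1 = 2, r_2 = 0.

indicial: r^2 - 2 r = 0; roots r_1 = 2, r_2 = 0


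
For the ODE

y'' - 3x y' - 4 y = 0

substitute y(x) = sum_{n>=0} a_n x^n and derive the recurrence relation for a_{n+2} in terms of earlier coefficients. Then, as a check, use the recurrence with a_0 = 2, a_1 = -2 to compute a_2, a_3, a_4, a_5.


Substitute y = sum_n a_n x^n.
y''(x) has coefficient (n+2)(n+1) a_{n+2} at x^n;
-3 x y'(x) has coefficient -3 n a_n at x^n (shift);
-4 y(x) has coefficient -4 a_n at x^n.
Matching x^n: (n+2)(n+1) a_{n+2} + (-3n - 4) a_n = 0.
Thus a_{n+2} = (3n + 4) / ((n+1)(n+2)) * a_n.

Check with a_0 = 2, a_1 = -2 (apply the recurrence for n = 0, 1, 2, 3): a_0 = 2, a_1 = -2, a_2 = 4, a_3 = -7/3, a_4 = 10/3, a_5 = -91/60.

a_(n+2) = (3n + 4) / ((n+1)(n+2)) * a_n; check: a_0 = 2, a_1 = -2, a_2 = 4, a_3 = -7/3, a_4 = 10/3, a_5 = -91/60


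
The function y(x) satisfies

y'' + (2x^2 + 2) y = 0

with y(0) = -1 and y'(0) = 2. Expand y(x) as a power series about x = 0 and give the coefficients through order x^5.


Ansatz: y(x) = sum_{n>=0} a_n x^n, so y'(x) = sum_{n>=1} n a_n x^(n-1) and y''(x) = sum_{n>=2} n(n-1) a_n x^(n-2).
Substitute into P(x) y'' + Q(x) y' + R(x) y = 0 with P(x) = 1, Q(x) = 0, R(x) = 2x^2 + 2, and match powers of x.
Initial conditions: a_0 = -1, a_1 = 2.
Setting the coefficient of each power of x to zero and solving order by order (substituting the coefficients already found):
  x^0: 2 a_2 + 2 a_0 = 0  ->  2 a_2 = -2 a_0 = 2  ->  a_2 = 1
  x^1: 6 a_3 + 2 a_1 = 0  ->  6 a_3 = -2 a_1 = -4  ->  a_3 = -2/3
  x^2: 12 a_4 + 2 a_2 + 2 a_0 = 0  ->  12 a_4 = -2 a_2 - 2 a_0 = 0  ->  a_4 = 0
  x^3: 20 a_5 + 2 a_3 + 2 a_1 = 0  ->  20 a_5 = -2 a_3 - 2 a_1 = -8/3  ->  a_5 = -2/15
Truncated series: y(x) = -1 + 2 x + x^2 - (2/3) x^3 - (2/15) x^5 + O(x^6).

a_0 = -1; a_1 = 2; a_2 = 1; a_3 = -2/3; a_4 = 0; a_5 = -2/15


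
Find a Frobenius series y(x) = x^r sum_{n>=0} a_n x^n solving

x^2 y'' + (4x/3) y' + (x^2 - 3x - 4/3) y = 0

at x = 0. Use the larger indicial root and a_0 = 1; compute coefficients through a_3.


Write in Frobenius form y'' + (p(x)/x) y' + (q(x)/x^2) y = 0:
  p(x) = 4/3,  q(x) = x^2 - 3x - 4/3.
Indicial equation: r(r-1) + (4/3) r + (-4/3) = 0 -> roots r_1 = 1, r_2 = -4/3.
Take r = r_1 = 1. Let y(x) = x^r sum_{n>=0} a_n x^n with a_0 = 1.
Substitute y = x^r sum a_n x^n and match x^{r+n}. The recurrence is
  D(n) a_n - 3 a_{n-1} + 1 a_{n-2} = 0,  where D(n) = (r+n)(r+n-1) + (4/3)(r+n) + (-4/3).
  a_n = [3 a_{n-1} - 1 a_{n-2}] / D(n).
Since the indicial polynomial factors as (r - r_1)(r - r_2), D(n) = (r_1 + n - r_1)(r_1 + n - r_2) = n(n + 7/3).
Evaluating step by step (a_0 = 1):
  n = 1: D(1) = 1(1 + 7/3) = 10/3; numerator = 3(1) = 3; a_1 = (3)/(10/3) = 9/10
  n = 2: D(2) = 2(2 + 7/3) = 26/3; numerator = 3(9/10) - 1(1) = 17/10; a_2 = (17/10)/(26/3) = 51/260
  n = 3: D(3) = 3(3 + 7/3) = 16; numerator = 3(51/260) - 1(9/10) = -81/260; a_3 = (-81/260)/(16) = -81/4160

r = 1; a_0 = 1; a_1 = 9/10; a_2 = 51/260; a_3 = -81/4160


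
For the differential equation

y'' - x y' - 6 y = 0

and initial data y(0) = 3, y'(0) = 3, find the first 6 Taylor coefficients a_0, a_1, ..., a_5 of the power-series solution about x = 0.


Ansatz: y(x) = sum_{n>=0} a_n x^n, so y'(x) = sum_{n>=1} n a_n x^(n-1) and y''(x) = sum_{n>=2} n(n-1) a_n x^(n-2).
Substitute into P(x) y'' + Q(x) y' + R(x) y = 0 with P(x) = 1, Q(x) = -x, R(x) = -6, and match powers of x.
Initial conditions: a_0 = 3, a_1 = 3.
Setting the coefficient of each power of x to zero and solving order by order (substituting the coefficients already found):
  x^0: 2 a_2 - 6 a_0 = 0  ->  2 a_2 = 6 a_0 = 18  ->  a_2 = 9
  x^1: 6 a_3 - 7 a_1 = 0  ->  6 a_3 = 7 a_1 = 21  ->  a_3 = 7/2
  x^2: 12 a_4 - 8 a_2 = 0  ->  12 a_4 = 8 a_2 = 72  ->  a_4 = 6
  x^3: 20 a_5 - 9 a_3 = 0  ->  20 a_5 = 9 a_3 = 63/2  ->  a_5 = 63/40
Truncated series: y(x) = 3 + 3 x + 9 x^2 + (7/2) x^3 + 6 x^4 + (63/40) x^5 + O(x^6).

a_0 = 3; a_1 = 3; a_2 = 9; a_3 = 7/2; a_4 = 6; a_5 = 63/40


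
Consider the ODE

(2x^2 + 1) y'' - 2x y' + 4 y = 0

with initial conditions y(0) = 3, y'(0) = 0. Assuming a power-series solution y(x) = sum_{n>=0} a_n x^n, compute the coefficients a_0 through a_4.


Ansatz: y(x) = sum_{n>=0} a_n x^n, so y'(x) = sum_{n>=1} n a_n x^(n-1) and y''(x) = sum_{n>=2} n(n-1) a_n x^(n-2).
Substitute into P(x) y'' + Q(x) y' + R(x) y = 0 with P(x) = 2x^2 + 1, Q(x) = -2x, R(x) = 4, and match powers of x.
Initial conditions: a_0 = 3, a_1 = 0.
Setting the coefficient of each power of x to zero and solving order by order (substituting the coefficients already found):
  x^0: 2 a_2 + 4 a_0 = 0  ->  2 a_2 = -4 a_0 = -12  ->  a_2 = -6
  x^1: 6 a_3 + 2 a_1 = 0  ->  6 a_3 = -2 a_1 = 0  ->  a_3 = 0
  x^2: 12 a_4 + 4 a_2 = 0  ->  12 a_4 = -4 a_2 = 24  ->  a_4 = 2
Truncated series: y(x) = 3 - 6 x^2 + 2 x^4 + O(x^5).

a_0 = 3; a_1 = 0; a_2 = -6; a_3 = 0; a_4 = 2


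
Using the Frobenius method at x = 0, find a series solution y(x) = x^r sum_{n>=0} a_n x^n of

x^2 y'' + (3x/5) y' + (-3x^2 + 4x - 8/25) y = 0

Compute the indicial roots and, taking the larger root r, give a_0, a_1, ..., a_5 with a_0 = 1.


Write in Frobenius form y'' + (p(x)/x) y' + (q(x)/x^2) y = 0:
  p(x) = 3/5,  q(x) = -3x^2 + 4x - 8/25.
Indicial equation: r(r-1) + (3/5) r + (-8/25) = 0 -> roots r_1 = 4/5, r_2 = -2/5.
Take r = r_1 = 4/5. Let y(x) = x^r sum_{n>=0} a_n x^n with a_0 = 1.
Substitute y = x^r sum a_n x^n and match x^{r+n}. The recurrence is
  D(n) a_n + 4 a_{n-1} - 3 a_{n-2} = 0,  where D(n) = (r+n)(r+n-1) + (3/5)(r+n) + (-8/25).
  a_n = [-4 a_{n-1} + 3 a_{n-2}] / D(n).
Since the indicial polynomial factors as (r - r_1)(r - r_2), D(n) = (r_1 + n - r_1)(r_1 + n - r_2) = n(n + 6/5).
Evaluating step by step (a_0 = 1):
  n = 1: D(1) = 1(1 + 6/5) = 11/5; numerator = -4(1) = -4; a_1 = (-4)/(11/5) = -20/11
  n = 2: D(2) = 2(2 + 6/5) = 32/5; numerator = -4(-20/11) + 3(1) = 113/11; a_2 = (113/11)/(32/5) = 565/352
  n = 3: D(3) = 3(3 + 6/5) = 63/5; numerator = -4(565/352) + 3(-20/11) = -95/8; a_3 = (-95/8)/(63/5) = -475/504
  n = 4: D(4) = 4(4 + 6/5) = 104/5; numerator = -4(-475/504) + 3(565/352) = 190385/22176; a_4 = (190385/22176)/(104/5) = 73225/177408
  n = 5: D(5) = 5(5 + 6/5) = 31; numerator = -4(73225/177408) + 3(-475/504) = -28375/6336; a_5 = (-28375/6336)/(31) = -28375/196416

r = 4/5; a_0 = 1; a_1 = -20/11; a_2 = 565/352; a_3 = -475/504; a_4 = 73225/177408; a_5 = -28375/196416


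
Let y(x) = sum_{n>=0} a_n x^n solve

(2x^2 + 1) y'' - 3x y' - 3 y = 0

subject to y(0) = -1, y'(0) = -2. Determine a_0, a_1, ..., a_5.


Ansatz: y(x) = sum_{n>=0} a_n x^n, so y'(x) = sum_{n>=1} n a_n x^(n-1) and y''(x) = sum_{n>=2} n(n-1) a_n x^(n-2).
Substitute into P(x) y'' + Q(x) y' + R(x) y = 0 with P(x) = 2x^2 + 1, Q(x) = -3x, R(x) = -3, and match powers of x.
Initial conditions: a_0 = -1, a_1 = -2.
Setting the coefficient of each power of x to zero and solving order by order (substituting the coefficients already found):
  x^0: 2 a_2 - 3 a_0 = 0  ->  2 a_2 = 3 a_0 = -3  ->  a_2 = -3/2
  x^1: 6 a_3 - 6 a_1 = 0  ->  6 a_3 = 6 a_1 = -12  ->  a_3 = -2
  x^2: 12 a_4 - 5 a_2 = 0  ->  12 a_4 = 5 a_2 = -15/2  ->  a_4 = -5/8
  x^3: 20 a_5 = 0  ->  a_5 = 0
Truncated series: y(x) = -1 - 2 x - (3/2) x^2 - 2 x^3 - (5/8) x^4 + O(x^6).

a_0 = -1; a_1 = -2; a_2 = -3/2; a_3 = -2; a_4 = -5/8; a_5 = 0


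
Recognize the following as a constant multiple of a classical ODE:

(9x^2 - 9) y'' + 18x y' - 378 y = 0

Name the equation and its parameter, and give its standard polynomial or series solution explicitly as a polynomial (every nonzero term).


All three coefficients share the factor -9; dividing through by -9 gives  (1 - x^2) y'' - 2x y' + 42 y = 0.
This matches the Legendre equation (1 - x^2) y'' - 2x y' + n(n+1) y = 0 (note the -2x y' term) with n(n+1) = 42, so n = 6; the polynomial solution is P_6(x).
With y = sum_k a_k x^k, matching x^k gives (k+2)(k+1) a_{k+2} = [k(k+1) - n(n+1)] a_k = (k - 6)(k + 7) a_k. The right side vanishes at k = 6, so the series with the parity of 6 terminates at degree 6.
Standard normalization (P_n(1) = 1): leading coefficient (2n)!/(2^n (n!)^2) = 479001600/(64*518400) = 231/16, so a_6 = 231/16. Work downward with a_k = (k+1)(k+2) a_{k+2} / ((k - 6)(k + 7)):
  a_4 = (5)(6)(231/16) / ((4 - 6)(4 + 7)) = (3465/8)/(-22) = -315/16
  a_2 = (3)(4)(-315/16) / ((2 - 6)(2 + 7)) = (-945/4)/(-36) = 105/16
  a_0 = (1)(2)(105/16) / ((0 - 6)(0 + 7)) = (105/8)/(-42) = -5/16
Hence P_6(x) = 231 x^6/16 - 315 x^4/16 + 105 x^2/16 - 5/16.

P_6(x); series = 231 x^6/16 - 315 x^4/16 + 105 x^2/16 - 5/16


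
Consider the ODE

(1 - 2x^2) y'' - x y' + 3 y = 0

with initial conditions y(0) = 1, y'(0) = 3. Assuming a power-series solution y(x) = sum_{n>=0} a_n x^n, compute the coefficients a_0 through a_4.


Ansatz: y(x) = sum_{n>=0} a_n x^n, so y'(x) = sum_{n>=1} n a_n x^(n-1) and y''(x) = sum_{n>=2} n(n-1) a_n x^(n-2).
Substitute into P(x) y'' + Q(x) y' + R(x) y = 0 with P(x) = 1 - 2x^2, Q(x) = -x, R(x) = 3, and match powers of x.
Initial conditions: a_0 = 1, a_1 = 3.
Setting the coefficient of each power of x to zero and solving order by order (substituting the coefficients already found):
  x^0: 2 a_2 + 3 a_0 = 0  ->  2 a_2 = -3 a_0 = -3  ->  a_2 = -3/2
  x^1: 6 a_3 + 2 a_1 = 0  ->  6 a_3 = -2 a_1 = -6  ->  a_3 = -1
  x^2: 12 a_4 - 3 a_2 = 0  ->  12 a_4 = 3 a_2 = -9/2  ->  a_4 = -3/8
Truncated series: y(x) = 1 + 3 x - (3/2) x^2 - x^3 - (3/8) x^4 + O(x^5).

a_0 = 1; a_1 = 3; a_2 = -3/2; a_3 = -1; a_4 = -3/8


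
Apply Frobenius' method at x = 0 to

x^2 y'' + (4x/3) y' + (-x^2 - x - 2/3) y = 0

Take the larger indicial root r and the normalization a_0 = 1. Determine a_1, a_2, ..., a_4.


Write in Frobenius form y'' + (p(x)/x) y' + (q(x)/x^2) y = 0:
  p(x) = 4/3,  q(x) = -x^2 - x - 2/3.
Indicial equation: r(r-1) + (4/3) r + (-2/3) = 0 -> roots r_1 = 2/3, r_2 = -1.
Take r = r_1 = 2/3. Let y(x) = x^r sum_{n>=0} a_n x^n with a_0 = 1.
Substitute y = x^r sum a_n x^n and match x^{r+n}. The recurrence is
  D(n) a_n - 1 a_{n-1} - 1 a_{n-2} = 0,  where D(n) = (r+n)(r+n-1) + (4/3)(r+n) + (-2/3).
  a_n = [1 a_{n-1} + 1 a_{n-2}] / D(n).
Since the indicial polynomial factors as (r - r_1)(r - r_2), D(n) = (r_1 + n - r_1)(r_1 + n - r_2) = n(n + 5/3).
Evaluating step by step (a_0 = 1):
  n = 1: D(1) = 1(1 + 5/3) = 8/3; numerator = 1(1) = 1; a_1 = (1)/(8/3) = 3/8
  n = 2: D(2) = 2(2 + 5/3) = 22/3; numerator = 1(3/8) + 1(1) = 11/8; a_2 = (11/8)/(22/3) = 3/16
  n = 3: D(3) = 3(3 + 5/3) = 14; numerator = 1(3/16) + 1(3/8) = 9/16; a_3 = (9/16)/(14) = 9/224
  n = 4: D(4) = 4(4 + 5/3) = 68/3; numerator = 1(9/224) + 1(3/16) = 51/224; a_4 = (51/224)/(68/3) = 9/896

r = 2/3; a_0 = 1; a_1 = 3/8; a_2 = 3/16; a_3 = 9/224; a_4 = 9/896


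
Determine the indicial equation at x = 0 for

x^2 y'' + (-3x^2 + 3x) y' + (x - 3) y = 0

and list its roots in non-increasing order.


Divide by x^2 to reach normal form y'' + P_1(x) y' + P_2(x) y = 0 with P_1(x) = -3 + 3/x and P_2(x) = 1/x - 3/x^2.
x = 0 is a singular point because the y'-coefficient -3 + 3/x has a pole at x = 0 and the y-coefficient 1/x - 3/x^2 has a pole at x = 0.
It is a regular singular point because x P_1(x) = p(x) = 3 - 3x and x^2 P_2(x) = q(x) = x - 3 are polynomials, hence analytic at x = 0.
p(0) = 3,  q(0) = -3.
Indicial equation: r(r-1) + p(0) r + q(0) = 0, i.e. r^2 + (p(0) - 1) r + q(0) = 0, i.e. r^2 + 2 r - 3 = 0.
Discriminant: (2)^2 - 4(-3) = 16, so r = (-2 ± 4)/2.
Solving: r_1 = 1, r_2 = -3.

indicial: r^2 + 2 r - 3 = 0; roots r_1 = 1, r_2 = -3


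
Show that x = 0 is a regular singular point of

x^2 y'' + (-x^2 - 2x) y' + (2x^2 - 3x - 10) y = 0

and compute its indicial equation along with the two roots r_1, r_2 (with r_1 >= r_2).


Divide by x^2 to reach normal form y'' + P_1(x) y' + P_2(x) y = 0 with P_1(x) = -1 - 2/x and P_2(x) = 2 - 3/x - 10/x^2.
x = 0 is a singular point because the y'-coefficient -1 - 2/x has a pole at x = 0 and the y-coefficient 2 - 3/x - 10/x^2 has a pole at x = 0.
It is a regular singular point because x P_1(x) = p(x) = -x - 2 and x^2 P_2(x) = q(x) = 2x^2 - 3x - 10 are polynomials, hence analytic at x = 0.
p(0) = -2,  q(0) = -10.
Indicial equation: r(r-1) + p(0) r + q(0) = 0, i.e. r^2 + (p(0) - 1) r + q(0) = 0, i.e. r^2 - 3 r - 10 = 0.
Discriminant: (-3)^2 - 4(-10) = 49, so r = (3 ± 7)/2.
Solving: r_1 = 5, r_2 = -2.

indicial: r^2 - 3 r - 10 = 0; roots r_1 = 5, r_2 = -2


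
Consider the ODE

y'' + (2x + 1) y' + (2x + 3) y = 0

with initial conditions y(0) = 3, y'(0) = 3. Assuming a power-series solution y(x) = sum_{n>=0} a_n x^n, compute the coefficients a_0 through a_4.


Ansatz: y(x) = sum_{n>=0} a_n x^n, so y'(x) = sum_{n>=1} n a_n x^(n-1) and y''(x) = sum_{n>=2} n(n-1) a_n x^(n-2).
Substitute into P(x) y'' + Q(x) y' + R(x) y = 0 with P(x) = 1, Q(x) = 2x + 1, R(x) = 2x + 3, and match powers of x.
Initial conditions: a_0 = 3, a_1 = 3.
Setting the coefficient of each power of x to zero and solving order by order (substituting the coefficients already found):
  x^0: 2 a_2 + a_1 + 3 a_0 = 0  ->  2 a_2 = -a_1 - 3 a_0 = -12  ->  a_2 = -6
  x^1: 6 a_3 + 2 a_2 + 5 a_1 + 2 a_0 = 0  ->  6 a_3 = -2 a_2 - 5 a_1 - 2 a_0 = -9  ->  a_3 = -3/2
  x^2: 12 a_4 + 3 a_3 + 7 a_2 + 2 a_1 = 0  ->  12 a_4 = -3 a_3 - 7 a_2 - 2 a_1 = 81/2  ->  a_4 = 27/8
Truncated series: y(x) = 3 + 3 x - 6 x^2 - (3/2) x^3 + (27/8) x^4 + O(x^5).

a_0 = 3; a_1 = 3; a_2 = -6; a_3 = -3/2; a_4 = 27/8


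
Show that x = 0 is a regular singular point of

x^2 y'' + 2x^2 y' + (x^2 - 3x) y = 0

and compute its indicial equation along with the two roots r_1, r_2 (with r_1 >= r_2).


Divide by x^2 to reach normal form y'' + P_1(x) y' + P_2(x) y = 0 with P_1(x) = 2 and P_2(x) = 1 - 3/x.
x = 0 is a singular point because the y-coefficient 1 - 3/x has a pole at x = 0.
It is a regular singular point because x P_1(x) = p(x) = 2x and x^2 P_2(x) = q(x) = x^2 - 3x are polynomials, hence analytic at x = 0.
p(0) = 0,  q(0) = 0.
Indicial equation: r(r-1) + p(0) r + q(0) = 0, i.e. r^2 + (p(0) - 1) r + q(0) = 0, i.e. r^2 - 1 r = 0.
Discriminant: (-1)^2 - 4(0) = 1, so r = (1 ± 1)/2.
Solving: r_1 = 1, r_2 = 0.

indicial: r^2 - 1 r = 0; roots r_1 = 1, r_2 = 0


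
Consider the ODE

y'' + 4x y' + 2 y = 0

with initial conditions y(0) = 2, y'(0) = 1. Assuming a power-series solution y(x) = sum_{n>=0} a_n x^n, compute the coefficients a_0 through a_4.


Ansatz: y(x) = sum_{n>=0} a_n x^n, so y'(x) = sum_{n>=1} n a_n x^(n-1) and y''(x) = sum_{n>=2} n(n-1) a_n x^(n-2).
Substitute into P(x) y'' + Q(x) y' + R(x) y = 0 with P(x) = 1, Q(x) = 4x, R(x) = 2, and match powers of x.
Initial conditions: a_0 = 2, a_1 = 1.
Setting the coefficient of each power of x to zero and solving order by order (substituting the coefficients already found):
  x^0: 2 a_2 + 2 a_0 = 0  ->  2 a_2 = -2 a_0 = -4  ->  a_2 = -2
  x^1: 6 a_3 + 6 a_1 = 0  ->  6 a_3 = -6 a_1 = -6  ->  a_3 = -1
  x^2: 12 a_4 + 10 a_2 = 0  ->  12 a_4 = -10 a_2 = 20  ->  a_4 = 5/3
Truncated series: y(x) = 2 + x - 2 x^2 - x^3 + (5/3) x^4 + O(x^5).

a_0 = 2; a_1 = 1; a_2 = -2; a_3 = -1; a_4 = 5/3


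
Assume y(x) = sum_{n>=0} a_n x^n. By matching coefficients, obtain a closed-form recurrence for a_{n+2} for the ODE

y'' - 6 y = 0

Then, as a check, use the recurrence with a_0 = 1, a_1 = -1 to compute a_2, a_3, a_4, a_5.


Substitute y = sum_n a_n x^n into y'' + (const) y = 0.
y''(x) = sum_{n>=0} (n+2)(n+1) a_{n+2} x^n.
The ODE becomes sum_n [(n+2)(n+1) a_{n+2} - 6 a_n] x^n = 0.
Setting each coefficient to zero gives the recurrence:
  (n+2)(n+1) a_{n+2} - 6 a_n = 0,
  a_{n+2} = 6 / ((n+1)(n+2)) a_n.

Check with a_0 = 1, a_1 = -1 (apply the recurrence for n = 0, 1, 2, 3): a_0 = 1, a_1 = -1, a_2 = 3, a_3 = -1, a_4 = 3/2, a_5 = -3/10.

a_{n+2} = 6/((n+1)(n+2)) * a_n; check: a_0 = 1, a_1 = -1, a_2 = 3, a_3 = -1, a_4 = 3/2, a_5 = -3/10


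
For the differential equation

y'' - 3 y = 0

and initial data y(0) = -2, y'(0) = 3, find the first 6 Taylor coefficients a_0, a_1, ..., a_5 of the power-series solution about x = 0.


Ansatz: y(x) = sum_{n>=0} a_n x^n, so y'(x) = sum_{n>=1} n a_n x^(n-1) and y''(x) = sum_{n>=2} n(n-1) a_n x^(n-2).
Substitute into P(x) y'' + Q(x) y' + R(x) y = 0 with P(x) = 1, Q(x) = 0, R(x) = -3, and match powers of x.
Initial conditions: a_0 = -2, a_1 = 3.
Setting the coefficient of each power of x to zero and solving order by order (substituting the coefficients already found):
  x^0: 2 a_2 - 3 a_0 = 0  ->  2 a_2 = 3 a_0 = -6  ->  a_2 = -3
  x^1: 6 a_3 - 3 a_1 = 0  ->  6 a_3 = 3 a_1 = 9  ->  a_3 = 3/2
  x^2: 12 a_4 - 3 a_2 = 0  ->  12 a_4 = 3 a_2 = -9  ->  a_4 = -3/4
  x^3: 20 a_5 - 3 a_3 = 0  ->  20 a_5 = 3 a_3 = 9/2  ->  a_5 = 9/40
Truncated series: y(x) = -2 + 3 x - 3 x^2 + (3/2) x^3 - (3/4) x^4 + (9/40) x^5 + O(x^6).

a_0 = -2; a_1 = 3; a_2 = -3; a_3 = 3/2; a_4 = -3/4; a_5 = 9/40


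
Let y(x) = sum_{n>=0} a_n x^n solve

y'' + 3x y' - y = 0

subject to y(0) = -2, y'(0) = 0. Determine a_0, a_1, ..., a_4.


Ansatz: y(x) = sum_{n>=0} a_n x^n, so y'(x) = sum_{n>=1} n a_n x^(n-1) and y''(x) = sum_{n>=2} n(n-1) a_n x^(n-2).
Substitute into P(x) y'' + Q(x) y' + R(x) y = 0 with P(x) = 1, Q(x) = 3x, R(x) = -1, and match powers of x.
Initial conditions: a_0 = -2, a_1 = 0.
Setting the coefficient of each power of x to zero and solving order by order (substituting the coefficients already found):
  x^0: 2 a_2 - a_0 = 0  ->  2 a_2 = a_0 = -2  ->  a_2 = -1
  x^1: 6 a_3 + 2 a_1 = 0  ->  6 a_3 = -2 a_1 = 0  ->  a_3 = 0
  x^2: 12 a_4 + 5 a_2 = 0  ->  12 a_4 = -5 a_2 = 5  ->  a_4 = 5/12
Truncated series: y(x) = -2 - x^2 + (5/12) x^4 + O(x^5).

a_0 = -2; a_1 = 0; a_2 = -1; a_3 = 0; a_4 = 5/12


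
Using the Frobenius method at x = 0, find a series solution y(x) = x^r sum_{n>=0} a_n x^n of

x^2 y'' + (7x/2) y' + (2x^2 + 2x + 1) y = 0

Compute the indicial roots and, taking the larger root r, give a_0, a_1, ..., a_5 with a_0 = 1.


Write in Frobenius form y'' + (p(x)/x) y' + (q(x)/x^2) y = 0:
  p(x) = 7/2,  q(x) = 2x^2 + 2x + 1.
Indicial equation: r(r-1) + (7/2) r + (1) = 0 -> roots r_1 = -1/2, r_2 = -2.
Take r = r_1 = -1/2. Let y(x) = x^r sum_{n>=0} a_n x^n with a_0 = 1.
Substitute y = x^r sum a_n x^n and match x^{r+n}. The recurrence is
  D(n) a_n + 2 a_{n-1} + 2 a_{n-2} = 0,  where D(n) = (r+n)(r+n-1) + (7/2)(r+n) + (1).
  a_n = [-2 a_{n-1} - 2 a_{n-2}] / D(n).
Since the indicial polynomial factors as (r - r_1)(r - r_2), D(n) = (r_1 + n - r_1)(r_1 + n - r_2) = n(n + 3/2).
Evaluating step by step (a_0 = 1):
  n = 1: D(1) = 1(1 + 3/2) = 5/2; numerator = -2(1) = -2; a_1 = (-2)/(5/2) = -4/5
  n = 2: D(2) = 2(2 + 3/2) = 7; numerator = -2(-4/5) - 2(1) = -2/5; a_2 = (-2/5)/(7) = -2/35
  n = 3: D(3) = 3(3 + 3/2) = 27/2; numerator = -2(-2/35) - 2(-4/5) = 12/7; a_3 = (12/7)/(27/2) = 8/63
  n = 4: D(4) = 4(4 + 3/2) = 22; numerator = -2(8/63) - 2(-2/35) = -44/315; a_4 = (-44/315)/(22) = -2/315
  n = 5: D(5) = 5(5 + 3/2) = 65/2; numerator = -2(-2/315) - 2(8/63) = -76/315; a_5 = (-76/315)/(65/2) = -152/20475

r = -1/2; a_0 = 1; a_1 = -4/5; a_2 = -2/35; a_3 = 8/63; a_4 = -2/315; a_5 = -152/20475


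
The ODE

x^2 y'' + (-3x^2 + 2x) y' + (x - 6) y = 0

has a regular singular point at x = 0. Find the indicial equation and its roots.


Divide by x^2 to reach normal form y'' + P_1(x) y' + P_2(x) y = 0 with P_1(x) = -3 + 2/x and P_2(x) = 1/x - 6/x^2.
x = 0 is a singular point because the y'-coefficient -3 + 2/x has a pole at x = 0 and the y-coefficient 1/x - 6/x^2 has a pole at x = 0.
It is a regular singular point because x P_1(x) = p(x) = 2 - 3x and x^2 P_2(x) = q(x) = x - 6 are polynomials, hence analytic at x = 0.
p(0) = 2,  q(0) = -6.
Indicial equation: r(r-1) + p(0) r + q(0) = 0, i.e. r^2 + (p(0) - 1) r + q(0) = 0, i.e. r^2 + 1 r - 6 = 0.
Discriminant: (1)^2 - 4(-6) = 25, so r = (-1 ± 5)/2.
Solving: r_1 = 2, r_2 = -3.

indicial: r^2 + 1 r - 6 = 0; roots r_1 = 2, r_2 = -3


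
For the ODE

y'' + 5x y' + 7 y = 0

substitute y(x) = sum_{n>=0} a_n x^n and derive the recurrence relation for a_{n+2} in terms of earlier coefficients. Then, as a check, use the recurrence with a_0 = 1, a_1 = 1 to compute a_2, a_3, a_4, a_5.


Substitute y = sum_n a_n x^n.
y''(x) has coefficient (n+2)(n+1) a_{n+2} at x^n;
5 x y'(x) has coefficient 5 n a_n at x^n (shift);
7 y(x) has coefficient 7 a_n at x^n.
Matching x^n: (n+2)(n+1) a_{n+2} + (5n + 7) a_n = 0.
Thus a_{n+2} = (-5n - 7) / ((n+1)(n+2)) * a_n.

Check with a_0 = 1, a_1 = 1 (apply the recurrence for n = 0, 1, 2, 3): a_0 = 1, a_1 = 1, a_2 = -7/2, a_3 = -2, a_4 = 119/24, a_5 = 11/5.

a_(n+2) = (-5n - 7) / ((n+1)(n+2)) * a_n; check: a_0 = 1, a_1 = 1, a_2 = -7/2, a_3 = -2, a_4 = 119/24, a_5 = 11/5


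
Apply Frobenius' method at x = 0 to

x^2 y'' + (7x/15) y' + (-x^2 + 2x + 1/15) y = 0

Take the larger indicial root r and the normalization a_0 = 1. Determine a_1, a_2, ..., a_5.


Write in Frobenius form y'' + (p(x)/x) y' + (q(x)/x^2) y = 0:
  p(x) = 7/15,  q(x) = -x^2 + 2x + 1/15.
Indicial equation: r(r-1) + (7/15) r + (1/15) = 0 -> roots r_1 = 1/3, r_2 = 1/5.
Take r = r_1 = 1/3. Let y(x) = x^r sum_{n>=0} a_n x^n with a_0 = 1.
Substitute y = x^r sum a_n x^n and match x^{r+n}. The recurrence is
  D(n) a_n + 2 a_{n-1} - 1 a_{n-2} = 0,  where D(n) = (r+n)(r+n-1) + (7/15)(r+n) + (1/15).
  a_n = [-2 a_{n-1} + 1 a_{n-2}] / D(n).
Since the indicial polynomial factors as (r - r_1)(r - r_2), D(n) = (r_1 + n - r_1)(r_1 + n - r_2) = n(n + 2/15).
Evaluating step by step (a_0 = 1):
  n = 1: D(1) = 1(1 + 2/15) = 17/15; numerator = -2(1) = -2; a_1 = (-2)/(17/15) = -30/17
  n = 2: D(2) = 2(2 + 2/15) = 64/15; numerator = -2(-30/17) + 1(1) = 77/17; a_2 = (77/17)/(64/15) = 1155/1088
  n = 3: D(3) = 3(3 + 2/15) = 47/5; numerator = -2(1155/1088) + 1(-30/17) = -2115/544; a_3 = (-2115/544)/(47/5) = -225/544
  n = 4: D(4) = 4(4 + 2/15) = 248/15; numerator = -2(-225/544) + 1(1155/1088) = 2055/1088; a_4 = (2055/1088)/(248/15) = 30825/269824
  n = 5: D(5) = 5(5 + 2/15) = 77/3; numerator = -2(30825/269824) + 1(-225/544) = -86625/134912; a_5 = (-86625/134912)/(77/3) = -3375/134912

r = 1/3; a_0 = 1; a_1 = -30/17; a_2 = 1155/1088; a_3 = -225/544; a_4 = 30825/269824; a_5 = -3375/134912


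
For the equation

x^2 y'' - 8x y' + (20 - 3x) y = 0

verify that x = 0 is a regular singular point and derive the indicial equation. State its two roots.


Divide by x^2 to reach normal form y'' + P_1(x) y' + P_2(x) y = 0 with P_1(x) = -8/x and P_2(x) = -3/x + 20/x^2.
x = 0 is a singular point because the y'-coefficient -8/x has a pole at x = 0 and the y-coefficient -3/x + 20/x^2 has a pole at x = 0.
It is a regular singular point because x P_1(x) = p(x) = -8 and x^2 P_2(x) = q(x) = 20 - 3x are polynomials, hence analytic at x = 0.
p(0) = -8,  q(0) = 20.
Indicial equation: r(r-1) + p(0) r + q(0) = 0, i.e. r^2 + (p(0) - 1) r + q(0) = 0, i.e. r^2 - 9 r + 20 = 0.
Discriminant: (-9)^2 - 4(20) = 1, so r = (9 ± 1)/2.
Solving: r_1 = 5, r_2 = 4.

indicial: r^2 - 9 r + 20 = 0; roots r_1 = 5, r_2 = 4


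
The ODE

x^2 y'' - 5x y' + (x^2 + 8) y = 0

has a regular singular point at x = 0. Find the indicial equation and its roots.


Divide by x^2 to reach normal form y'' + P_1(x) y' + P_2(x) y = 0 with P_1(x) = -5/x and P_2(x) = 1 + 8/x^2.
x = 0 is a singular point because the y'-coefficient -5/x has a pole at x = 0 and the y-coefficient 1 + 8/x^2 has a pole at x = 0.
It is a regular singular point because x P_1(x) = p(x) = -5 and x^2 P_2(x) = q(x) = x^2 + 8 are polynomials, hence analytic at x = 0.
p(0) = -5,  q(0) = 8.
Indicial equation: r(r-1) + p(0) r + q(0) = 0, i.e. r^2 + (p(0) - 1) r + q(0) = 0, i.e. r^2 - 6 r + 8 = 0.
Discriminant: (-6)^2 - 4(8) = 4, so r = (6 ± 2)/2.
Solving: r_1 = 4, r_2 = 2.

indicial: r^2 - 6 r + 8 = 0; roots r_1 = 4, r_2 = 2


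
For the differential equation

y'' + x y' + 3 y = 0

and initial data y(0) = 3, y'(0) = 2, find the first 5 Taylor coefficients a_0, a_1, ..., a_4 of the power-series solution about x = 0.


Ansatz: y(x) = sum_{n>=0} a_n x^n, so y'(x) = sum_{n>=1} n a_n x^(n-1) and y''(x) = sum_{n>=2} n(n-1) a_n x^(n-2).
Substitute into P(x) y'' + Q(x) y' + R(x) y = 0 with P(x) = 1, Q(x) = x, R(x) = 3, and match powers of x.
Initial conditions: a_0 = 3, a_1 = 2.
Setting the coefficient of each power of x to zero and solving order by order (substituting the coefficients already found):
  x^0: 2 a_2 + 3 a_0 = 0  ->  2 a_2 = -3 a_0 = -9  ->  a_2 = -9/2
  x^1: 6 a_3 + 4 a_1 = 0  ->  6 a_3 = -4 a_1 = -8  ->  a_3 = -4/3
  x^2: 12 a_4 + 5 a_2 = 0  ->  12 a_4 = -5 a_2 = 45/2  ->  a_4 = 15/8
Truncated series: y(x) = 3 + 2 x - (9/2) x^2 - (4/3) x^3 + (15/8) x^4 + O(x^5).

a_0 = 3; a_1 = 2; a_2 = -9/2; a_3 = -4/3; a_4 = 15/8


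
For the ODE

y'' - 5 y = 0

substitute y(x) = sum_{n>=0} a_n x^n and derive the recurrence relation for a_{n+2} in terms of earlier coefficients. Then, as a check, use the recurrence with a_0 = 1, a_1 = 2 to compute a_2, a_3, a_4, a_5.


Substitute y = sum_n a_n x^n into y'' + (const) y = 0.
y''(x) = sum_{n>=0} (n+2)(n+1) a_{n+2} x^n.
The ODE becomes sum_n [(n+2)(n+1) a_{n+2} - 5 a_n] x^n = 0.
Setting each coefficient to zero gives the recurrence:
  (n+2)(n+1) a_{n+2} - 5 a_n = 0,
  a_{n+2} = 5 / ((n+1)(n+2)) a_n.

Check with a_0 = 1, a_1 = 2 (apply the recurrence for n = 0, 1, 2, 3): a_0 = 1, a_1 = 2, a_2 = 5/2, a_3 = 5/3, a_4 = 25/24, a_5 = 5/12.

a_{n+2} = 5/((n+1)(n+2)) * a_n; check: a_0 = 1, a_1 = 2, a_2 = 5/2, a_3 = 5/3, a_4 = 25/24, a_5 = 5/12


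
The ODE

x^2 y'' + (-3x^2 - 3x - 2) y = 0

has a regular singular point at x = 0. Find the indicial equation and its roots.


Divide by x^2 to reach normal form y'' + P_1(x) y' + P_2(x) y = 0 with P_1(x) = 0 and P_2(x) = -3 - 3/x - 2/x^2.
x = 0 is a singular point because the y-coefficient -3 - 3/x - 2/x^2 has a pole at x = 0.
It is a regular singular point because x P_1(x) = p(x) = 0 and x^2 P_2(x) = q(x) = -3x^2 - 3x - 2 are polynomials, hence analytic at x = 0.
p(0) = 0,  q(0) = -2.
Indicial equation: r(r-1) + p(0) r + q(0) = 0, i.e. r^2 + (p(0) - 1) r + q(0) = 0, i.e. r^2 - 1 r - 2 = 0.
Discriminant: (-1)^2 - 4(-2) = 9, so r = (1 ± 3)/2.
Solving: r_1 = 2, r_2 = -1.

indicial: r^2 - 1 r - 2 = 0; roots r_1 = 2, r_2 = -1


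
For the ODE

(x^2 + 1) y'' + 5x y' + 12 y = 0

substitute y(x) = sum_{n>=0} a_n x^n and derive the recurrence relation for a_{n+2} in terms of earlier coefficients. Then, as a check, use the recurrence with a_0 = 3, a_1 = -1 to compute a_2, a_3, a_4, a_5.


Substitute y = sum_n a_n x^n.
(1 + 1 x^2) y'' contributes (n+2)(n+1) a_{n+2} + n(n-1) a_n at x^n.
5 x y'(x) contributes 5 n a_n at x^n.
12 y(x) contributes 12 a_n at x^n.
Matching x^n: (n+2)(n+1) a_{n+2} + (n(n-1) + 5 n + 12) a_n = 0.
Thus a_{n+2} = (-n(n-1) - 5 n - 12) / ((n+1)(n+2)) * a_n.

Check with a_0 = 3, a_1 = -1 (apply the recurrence for n = 0, 1, 2, 3): a_0 = 3, a_1 = -1, a_2 = -18, a_3 = 17/6, a_4 = 36, a_5 = -187/40.

a_(n+2) = (-n(n-1) - 5 n - 12) / ((n+1)(n+2)) * a_n; check: a_0 = 3, a_1 = -1, a_2 = -18, a_3 = 17/6, a_4 = 36, a_5 = -187/40


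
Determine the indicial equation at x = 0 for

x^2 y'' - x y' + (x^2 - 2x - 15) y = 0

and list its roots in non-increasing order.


Divide by x^2 to reach normal form y'' + P_1(x) y' + P_2(x) y = 0 with P_1(x) = -1/x and P_2(x) = 1 - 2/x - 15/x^2.
x = 0 is a singular point because the y'-coefficient -1/x has a pole at x = 0 and the y-coefficient 1 - 2/x - 15/x^2 has a pole at x = 0.
It is a regular singular point because x P_1(x) = p(x) = -1 and x^2 P_2(x) = q(x) = x^2 - 2x - 15 are polynomials, hence analytic at x = 0.
p(0) = -1,  q(0) = -15.
Indicial equation: r(r-1) + p(0) r + q(0) = 0, i.e. r^2 + (p(0) - 1) r + q(0) = 0, i.e. r^2 - 2 r - 15 = 0.
Discriminant: (-2)^2 - 4(-15) = 64, so r = (2 ± 8)/2.
Solving: r_1 = 5, r_2 = -3.

indicial: r^2 - 2 r - 15 = 0; roots r_1 = 5, r_2 = -3


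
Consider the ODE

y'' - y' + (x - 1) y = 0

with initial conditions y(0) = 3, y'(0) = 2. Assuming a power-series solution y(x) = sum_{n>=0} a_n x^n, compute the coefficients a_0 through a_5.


Ansatz: y(x) = sum_{n>=0} a_n x^n, so y'(x) = sum_{n>=1} n a_n x^(n-1) and y''(x) = sum_{n>=2} n(n-1) a_n x^(n-2).
Substitute into P(x) y'' + Q(x) y' + R(x) y = 0 with P(x) = 1, Q(x) = -1, R(x) = x - 1, and match powers of x.
Initial conditions: a_0 = 3, a_1 = 2.
Setting the coefficient of each power of x to zero and solving order by order (substituting the coefficients already found):
  x^0: 2 a_2 - a_1 - a_0 = 0  ->  2 a_2 = a_1 + a_0 = 5  ->  a_2 = 5/2
  x^1: 6 a_3 - 2 a_2 - a_1 + a_0 = 0  ->  6 a_3 = 2 a_2 + a_1 - a_0 = 4  ->  a_3 = 2/3
  x^2: 12 a_4 - 3 a_3 - a_2 + a_1 = 0  ->  12 a_4 = 3 a_3 + a_2 - a_1 = 5/2  ->  a_4 = 5/24
  x^3: 20 a_5 - 4 a_4 - a_3 + a_2 = 0  ->  20 a_5 = 4 a_4 + a_3 - a_2 = -1  ->  a_5 = -1/20
Truncated series: y(x) = 3 + 2 x + (5/2) x^2 + (2/3) x^3 + (5/24) x^4 - (1/20) x^5 + O(x^6).

a_0 = 3; a_1 = 2; a_2 = 5/2; a_3 = 2/3; a_4 = 5/24; a_5 = -1/20


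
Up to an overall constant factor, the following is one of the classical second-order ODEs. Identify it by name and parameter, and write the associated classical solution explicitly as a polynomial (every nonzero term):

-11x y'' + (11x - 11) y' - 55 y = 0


All three coefficients share the factor -11; dividing through by -11 gives  x y'' + (1 - x) y' + 5 y = 0.
This matches the Laguerre equation x y'' + (1 - x) y' + n y = 0 with n = 5; the polynomial solution is L_5(x).
With y = sum_k a_k x^k, matching x^k gives (k+1)k a_{k+1} + (k+1) a_{k+1} - k a_k + n a_k = 0, i.e. (k+1)^2 a_{k+1} = (k - n) a_k = (k - 5) a_k. The right side vanishes at k = 5, so the series terminates at degree 5.
Standard normalization L_n(0) = 1 gives a_0 = 1. Work upward with a_{k+1} = (k - 5) a_k / (k+1)^2:
  a_1 = (0 - 5)(1) / 1^2 = -5/1 = -5
  a_2 = (1 - 5)(-5) / 2^2 = 20/4 = 5
  a_3 = (2 - 5)(5) / 3^2 = -15/9 = -5/3
  a_4 = (3 - 5)(-5/3) / 4^2 = (10/3)/16 = 5/24
  a_5 = (4 - 5)(5/24) / 5^2 = (-5/24)/25 = -1/120
Hence L_5(x) = -x^5/120 + 5 x^4/24 - 5 x^3/3 + 5 x^2 - 5 x + 1.

L_5(x); series = -x^5/120 + 5 x^4/24 - 5 x^3/3 + 5 x^2 - 5 x + 1


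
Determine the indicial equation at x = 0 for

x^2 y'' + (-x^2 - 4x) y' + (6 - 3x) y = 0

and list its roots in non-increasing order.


Divide by x^2 to reach normal form y'' + P_1(x) y' + P_2(x) y = 0 with P_1(x) = -1 - 4/x and P_2(x) = -3/x + 6/x^2.
x = 0 is a singular point because the y'-coefficient -1 - 4/x has a pole at x = 0 and the y-coefficient -3/x + 6/x^2 has a pole at x = 0.
It is a regular singular point because x P_1(x) = p(x) = -x - 4 and x^2 P_2(x) = q(x) = 6 - 3x are polynomials, hence analytic at x = 0.
p(0) = -4,  q(0) = 6.
Indicial equation: r(r-1) + p(0) r + q(0) = 0, i.e. r^2 + (p(0) - 1) r + q(0) = 0, i.e. r^2 - 5 r + 6 = 0.
Discriminant: (-5)^2 - 4(6) = 1, so r = (5 ± 1)/2.
Solving: r_1 = 3, r_2 = 2.

indicial: r^2 - 5 r + 6 = 0; roots r_1 = 3, r_2 = 2


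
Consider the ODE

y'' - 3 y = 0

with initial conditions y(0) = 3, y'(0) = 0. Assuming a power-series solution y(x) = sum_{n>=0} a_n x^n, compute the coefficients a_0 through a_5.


Ansatz: y(x) = sum_{n>=0} a_n x^n, so y'(x) = sum_{n>=1} n a_n x^(n-1) and y''(x) = sum_{n>=2} n(n-1) a_n x^(n-2).
Substitute into P(x) y'' + Q(x) y' + R(x) y = 0 with P(x) = 1, Q(x) = 0, R(x) = -3, and match powers of x.
Initial conditions: a_0 = 3, a_1 = 0.
Setting the coefficient of each power of x to zero and solving order by order (substituting the coefficients already found):
  x^0: 2 a_2 - 3 a_0 = 0  ->  2 a_2 = 3 a_0 = 9  ->  a_2 = 9/2
  x^1: 6 a_3 - 3 a_1 = 0  ->  6 a_3 = 3 a_1 = 0  ->  a_3 = 0
  x^2: 12 a_4 - 3 a_2 = 0  ->  12 a_4 = 3 a_2 = 27/2  ->  a_4 = 9/8
  x^3: 20 a_5 - 3 a_3 = 0  ->  20 a_5 = 3 a_3 = 0  ->  a_5 = 0
Truncated series: y(x) = 3 + (9/2) x^2 + (9/8) x^4 + O(x^6).

a_0 = 3; a_1 = 0; a_2 = 9/2; a_3 = 0; a_4 = 9/8; a_5 = 0


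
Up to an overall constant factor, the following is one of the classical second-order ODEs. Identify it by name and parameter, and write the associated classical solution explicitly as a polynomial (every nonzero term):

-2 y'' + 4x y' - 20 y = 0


All three coefficients share the factor -2; dividing through by -2 gives  y'' - 2x y' + 10 y = 0.
This matches the Hermite equation y'' - 2x y' + 2n y = 0 with 2n = 10, so n = 5; the polynomial solution is H_5(x).
With y = sum_k a_k x^k, matching x^k gives (k+2)(k+1) a_{k+2} = 2(k - n) a_k = 2(k - 5) a_k. The right side vanishes at k = 5, so the series with the parity of 5 terminates at degree 5.
Standard normalization: leading coefficient of H_n is 2^n, so a_5 = 2^5 = 32. Work downward with a_k = (k+1)(k+2) a_{k+2} / (2(k - n)):
  a_3 = (4)(5)(32) / (2(3 - 5)) = 640/(-4) = -160
  a_1 = (2)(3)(-160) / (2(1 - 5)) = -960/(-8) = 120
Hence H_5(x) = 32 x^5 - 160 x^3 + 120 x.

H_5(x); series = 32 x^5 - 160 x^3 + 120 x


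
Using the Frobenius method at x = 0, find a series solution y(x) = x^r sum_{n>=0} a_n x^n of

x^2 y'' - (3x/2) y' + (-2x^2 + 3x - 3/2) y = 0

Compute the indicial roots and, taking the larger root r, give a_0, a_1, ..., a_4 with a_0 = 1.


Write in Frobenius form y'' + (p(x)/x) y' + (q(x)/x^2) y = 0:
  p(x) = -3/2,  q(x) = -2x^2 + 3x - 3/2.
Indicial equation: r(r-1) + (-3/2) r + (-3/2) = 0 -> roots r_1 = 3, r_2 = -1/2.
Take r = r_1 = 3. Let y(x) = x^r sum_{n>=0} a_n x^n with a_0 = 1.
Substitute y = x^r sum a_n x^n and match x^{r+n}. The recurrence is
  D(n) a_n + 3 a_{n-1} - 2 a_{n-2} = 0,  where D(n) = (r+n)(r+n-1) + (-3/2)(r+n) + (-3/2).
  a_n = [-3 a_{n-1} + 2 a_{n-2}] / D(n).
Since the indicial polynomial factors as (r - r_1)(r - r_2), D(n) = (r_1 + n - r_1)(r_1 + n - r_2) = n(n + 7/2).
Evaluating step by step (a_0 = 1):
  n = 1: D(1) = 1(1 + 7/2) = 9/2; numerator = -3(1) = -3; a_1 = (-3)/(9/2) = -2/3
  n = 2: D(2) = 2(2 + 7/2) = 11; numerator = -3(-2/3) + 2(1) = 4; a_2 = (4)/(11) = 4/11
  n = 3: D(3) = 3(3 + 7/2) = 39/2; numerator = -3(4/11) + 2(-2/3) = -80/33; a_3 = (-80/33)/(39/2) = -160/1287
  n = 4: D(4) = 4(4 + 7/2) = 30; numerator = -3(-160/1287) + 2(4/11) = 472/429; a_4 = (472/429)/(30) = 236/6435

r = 3; a_0 = 1; a_1 = -2/3; a_2 = 4/11; a_3 = -160/1287; a_4 = 236/6435


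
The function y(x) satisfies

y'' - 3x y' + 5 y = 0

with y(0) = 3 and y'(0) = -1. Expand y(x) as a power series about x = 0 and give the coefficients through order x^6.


Ansatz: y(x) = sum_{n>=0} a_n x^n, so y'(x) = sum_{n>=1} n a_n x^(n-1) and y''(x) = sum_{n>=2} n(n-1) a_n x^(n-2).
Substitute into P(x) y'' + Q(x) y' + R(x) y = 0 with P(x) = 1, Q(x) = -3x, R(x) = 5, and match powers of x.
Initial conditions: a_0 = 3, a_1 = -1.
Setting the coefficient of each power of x to zero and solving order by order (substituting the coefficients already found):
  x^0: 2 a_2 + 5 a_0 = 0  ->  2 a_2 = -5 a_0 = -15  ->  a_2 = -15/2
  x^1: 6 a_3 + 2 a_1 = 0  ->  6 a_3 = -2 a_1 = 2  ->  a_3 = 1/3
  x^2: 12 a_4 - a_2 = 0  ->  12 a_4 = a_2 = -15/2  ->  a_4 = -5/8
  x^3: 20 a_5 - 4 a_3 = 0  ->  20 a_5 = 4 a_3 = 4/3  ->  a_5 = 1/15
  x^4: 30 a_6 - 7 a_4 = 0  ->  30 a_6 = 7 a_4 = -35/8  ->  a_6 = -7/48
Truncated series: y(x) = 3 - x - (15/2) x^2 + (1/3) x^3 - (5/8) x^4 + (1/15) x^5 - (7/48) x^6 + O(x^7).

a_0 = 3; a_1 = -1; a_2 = -15/2; a_3 = 1/3; a_4 = -5/8; a_5 = 1/15; a_6 = -7/48


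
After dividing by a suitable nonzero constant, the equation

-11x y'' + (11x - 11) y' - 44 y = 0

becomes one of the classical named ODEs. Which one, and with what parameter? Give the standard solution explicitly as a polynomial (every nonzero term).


All three coefficients share the factor -11; dividing through by -11 gives  x y'' + (1 - x) y' + 4 y = 0.
This matches the Laguerre equation x y'' + (1 - x) y' + n y = 0 with n = 4; the polynomial solution is L_4(x).
With y = sum_k a_k x^k, matching x^k gives (k+1)k a_{k+1} + (k+1) a_{k+1} - k a_k + n a_k = 0, i.e. (k+1)^2 a_{k+1} = (k - n) a_k = (k - 4) a_k. The right side vanishes at k = 4, so the series terminates at degree 4.
Standard normalization L_n(0) = 1 gives a_0 = 1. Work upward with a_{k+1} = (k - 4) a_k / (k+1)^2:
  a_1 = (0 - 4)(1) / 1^2 = -4/1 = -4
  a_2 = (1 - 4)(-4) / 2^2 = 12/4 = 3
  a_3 = (2 - 4)(3) / 3^2 = -6/9 = -2/3
  a_4 = (3 - 4)(-2/3) / 4^2 = (2/3)/16 = 1/24
Hence L_4(x) = x^4/24 - 2 x^3/3 + 3 x^2 - 4 x + 1.

L_4(x); series = x^4/24 - 2 x^3/3 + 3 x^2 - 4 x + 1


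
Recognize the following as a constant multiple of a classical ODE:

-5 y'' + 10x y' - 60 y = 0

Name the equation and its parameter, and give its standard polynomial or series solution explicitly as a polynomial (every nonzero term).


All three coefficients share the factor -5; dividing through by -5 gives  y'' - 2x y' + 12 y = 0.
This matches the Hermite equation y'' - 2x y' + 2n y = 0 with 2n = 12, so n = 6; the polynomial solution is H_6(x).
With y = sum_k a_k x^k, matching x^k gives (k+2)(k+1) a_{k+2} = 2(k - n) a_k = 2(k - 6) a_k. The right side vanishes at k = 6, so the series with the parity of 6 terminates at degree 6.
Standard normalization: leading coefficient of H_n is 2^n, so a_6 = 2^6 = 64. Work downward with a_k = (k+1)(k+2) a_{k+2} / (2(k - n)):
  a_4 = (5)(6)(64) / (2(4 - 6)) = 1920/(-4) = -480
  a_2 = (3)(4)(-480) / (2(2 - 6)) = -5760/(-8) = 720
  a_0 = (1)(2)(720) / (2(0 - 6)) = 1440/(-12) = -120
Hence H_6(x) = 64 x^6 - 480 x^4 + 720 x^2 - 120.

H_6(x); series = 64 x^6 - 480 x^4 + 720 x^2 - 120


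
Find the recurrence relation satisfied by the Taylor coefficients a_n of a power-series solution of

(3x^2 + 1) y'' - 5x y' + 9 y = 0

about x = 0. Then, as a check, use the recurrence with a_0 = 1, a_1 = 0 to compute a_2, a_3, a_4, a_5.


Substitute y = sum_n a_n x^n.
(1 + 3 x^2) y'' contributes (n+2)(n+1) a_{n+2} + 3 n(n-1) a_n at x^n.
-5 x y'(x) contributes -5 n a_n at x^n.
9 y(x) contributes 9 a_n at x^n.
Matching x^n: (n+2)(n+1) a_{n+2} + (3 n(n-1) - 5 n + 9) a_n = 0.
Thus a_{n+2} = (-3 n(n-1) + 5 n - 9) / ((n+1)(n+2)) * a_n.

Check with a_0 = 1, a_1 = 0 (apply the recurrence for n = 0, 1, 2, 3): a_0 = 1, a_1 = 0, a_2 = -9/2, a_3 = 0, a_4 = 15/8, a_5 = 0.

a_(n+2) = (-3 n(n-1) + 5 n - 9) / ((n+1)(n+2)) * a_n; check: a_0 = 1, a_1 = 0, a_2 = -9/2, a_3 = 0, a_4 = 15/8, a_5 = 0


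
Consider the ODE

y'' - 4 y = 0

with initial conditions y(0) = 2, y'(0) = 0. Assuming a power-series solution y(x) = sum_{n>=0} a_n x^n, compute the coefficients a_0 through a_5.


Ansatz: y(x) = sum_{n>=0} a_n x^n, so y'(x) = sum_{n>=1} n a_n x^(n-1) and y''(x) = sum_{n>=2} n(n-1) a_n x^(n-2).
Substitute into P(x) y'' + Q(x) y' + R(x) y = 0 with P(x) = 1, Q(x) = 0, R(x) = -4, and match powers of x.
Initial conditions: a_0 = 2, a_1 = 0.
Setting the coefficient of each power of x to zero and solving order by order (substituting the coefficients already found):
  x^0: 2 a_2 - 4 a_0 = 0  ->  2 a_2 = 4 a_0 = 8  ->  a_2 = 4
  x^1: 6 a_3 - 4 a_1 = 0  ->  6 a_3 = 4 a_1 = 0  ->  a_3 = 0
  x^2: 12 a_4 - 4 a_2 = 0  ->  12 a_4 = 4 a_2 = 16  ->  a_4 = 4/3
  x^3: 20 a_5 - 4 a_3 = 0  ->  20 a_5 = 4 a_3 = 0  ->  a_5 = 0
Truncated series: y(x) = 2 + 4 x^2 + (4/3) x^4 + O(x^6).

a_0 = 2; a_1 = 0; a_2 = 4; a_3 = 0; a_4 = 4/3; a_5 = 0


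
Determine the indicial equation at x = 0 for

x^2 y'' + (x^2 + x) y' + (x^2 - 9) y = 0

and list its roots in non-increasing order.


Divide by x^2 to reach normal form y'' + P_1(x) y' + P_2(x) y = 0 with P_1(x) = 1 + 1/x and P_2(x) = 1 - 9/x^2.
x = 0 is a singular point because the y'-coefficient 1 + 1/x has a pole at x = 0 and the y-coefficient 1 - 9/x^2 has a pole at x = 0.
It is a regular singular point because x P_1(x) = p(x) = x + 1 and x^2 P_2(x) = q(x) = x^2 - 9 are polynomials, hence analytic at x = 0.
p(0) = 1,  q(0) = -9.
Indicial equation: r(r-1) + p(0) r + q(0) = 0, i.e. r^2 + (p(0) - 1) r + q(0) = 0, i.e. r^2 - 9 = 0.
Discriminant: (0)^2 - 4(-9) = 36, so r = (0 ± 6)/2.
Solving: r_1 = 3, r_2 = -3.

indicial: r^2 - 9 = 0; roots r_1 = 3, r_2 = -3
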